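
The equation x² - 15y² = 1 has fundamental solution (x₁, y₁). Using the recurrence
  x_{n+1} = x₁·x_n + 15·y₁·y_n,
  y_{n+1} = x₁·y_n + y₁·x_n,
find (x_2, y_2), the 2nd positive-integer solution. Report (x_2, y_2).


Step 1: Find the fundamental solution (x₁, y₁) of x² - 15y² = 1.
  Expand √15 as a continued fraction. a₀ = ⌊√15⌋ = 3; iterate m_{k+1} = d_k·a_k − m_k, d_{k+1} = (15 − m_{k+1}²)/d_k, a_{k+1} = ⌊(a₀ + m_{k+1})/d_{k+1}⌋ (starting m₀ = 0, d₀ = 1), with convergents p_k = a_k·p_{k-1} + p_{k-2}, q_k = a_k·q_{k-1} + q_{k-2} (p₋₁ = 1, q₋₁ = 0):
  k = 0: a₀ = 3; p₀/q₀ = 3/1; p₀² − 15·q₀² = 9 − 15 = -6.
  k = 1: m = 3, d = 6, a = ⌊(3 + 3)/6⌋ = 1; p/q = (1·3 + 1)/(1·1 + 0) = 4/1; p² − 15·q² = 16 − 15 = 1.
  The first convergent with p² − 15·q² = 1 gives the fundamental solution (x₁, y₁) = (4, 1).
Step 2: Apply the recurrence (x_{n+1}, y_{n+1}) = (x₁x_n + 15y₁y_n, x₁y_n + y₁x_n) repeatedly.
  From (x_1, y_1) = (4, 1): x_2 = 4·4 + 15·1·1 = 31; y_2 = 4·1 + 1·4 = 8.
Step 3: Verify x_2² - 15·y_2² = 961 - 960 = 1 (should be 1). ✓

(x_1, y_1) = (4, 1); (x_2, y_2) = (31, 8).


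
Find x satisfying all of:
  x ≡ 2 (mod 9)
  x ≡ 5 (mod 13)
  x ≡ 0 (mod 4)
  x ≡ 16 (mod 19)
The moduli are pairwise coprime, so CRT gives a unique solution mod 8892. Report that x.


Product of moduli M = 9 · 13 · 4 · 19 = 8892.
Merge one congruence at a time:
  Start: x ≡ 2 (mod 9).
  Combine with x ≡ 5 (mod 13); new modulus lcm = 117.
    Write x = 2 + 9·t and substitute into x ≡ 5 (mod 13): 9·t ≡ 5 − 2 = 3 (mod 13).
    The inverse of 9 mod 13 is 3 (since 9·3 = 27 = 2·13 + 1), so t ≡ 3·3 = 9 ≡ 9 (mod 13).
    Then x = 2 + 9·9 = 83, valid modulo lcm(9, 13) = 117: x ≡ 83 (mod 117).
  Combine with x ≡ 0 (mod 4); new modulus lcm = 468.
    Write x = 83 + 117·t and substitute into x ≡ 0 (mod 4): 117·t ≡ 0 − 83 = -83 (mod 4).
    Reduce coefficients mod 4: 1·t ≡ 1 (mod 4).
    So t ≡ 1 (mod 4).
    Then x = 83 + 117·1 = 200, valid modulo lcm(117, 4) = 468: x ≡ 200 (mod 468).
  Combine with x ≡ 16 (mod 19); new modulus lcm = 8892.
    Write x = 200 + 468·t and substitute into x ≡ 16 (mod 19): 468·t ≡ 16 − 200 = -184 (mod 19).
    Reduce coefficients mod 19: 12·t ≡ 6 (mod 19).
    The inverse of 12 mod 19 is 8 (since 12·8 = 96 = 5·19 + 1), so t ≡ 8·6 = 48 ≡ 10 (mod 19).
    Then x = 200 + 468·10 = 4880, valid modulo lcm(468, 19) = 8892: x ≡ 4880 (mod 8892).
Verify against each original: 4880 mod 9 = 2, 4880 mod 13 = 5, 4880 mod 4 = 0, 4880 mod 19 = 16.

x ≡ 4880 (mod 8892).


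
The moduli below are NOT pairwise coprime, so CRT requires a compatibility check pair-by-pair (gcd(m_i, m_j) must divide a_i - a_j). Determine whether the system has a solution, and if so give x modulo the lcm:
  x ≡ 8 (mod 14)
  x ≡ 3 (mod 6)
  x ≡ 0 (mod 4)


Moduli 14, 6, 4 are not pairwise coprime, so CRT works modulo lcm(m_i) when all pairwise compatibility conditions hold.
Pairwise compatibility: gcd(m_i, m_j) must divide a_i - a_j for every pair.
Merge one congruence at a time:
  Start: x ≡ 8 (mod 14).
  Combine with x ≡ 3 (mod 6): gcd(14, 6) = 2, and 3 - 8 = -5 is NOT divisible by 2.
    ⇒ system is inconsistent (no integer solution).

No solution (the system is inconsistent).


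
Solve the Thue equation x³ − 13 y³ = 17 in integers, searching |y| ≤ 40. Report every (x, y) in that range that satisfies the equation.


The equation is x³ - 13y³ = 17. For fixed y, x³ = 13·y³ + 17, so a solution requires the RHS to be a perfect cube.
Strategy: iterate y from -40 to 40, compute RHS = 13·y³ + 17, and check whether it is a (positive or negative) perfect cube.
Check small values of y:
  y = 0: RHS = 17 is not a perfect cube.
  y = 1: RHS = 30 is not a perfect cube.
  y = -1: RHS = 4 is not a perfect cube.
  y = 2: RHS = 121 is not a perfect cube.
  y = -2: RHS = -87 is not a perfect cube.
  y = 3: RHS = 368 is not a perfect cube.
  y = -3: RHS = -334 is not a perfect cube.
Continuing the search up to |y| = 40 finds no solutions either.
No (x, y) in the scanned range satisfies the equation.

No integer solutions with |y| ≤ 40.


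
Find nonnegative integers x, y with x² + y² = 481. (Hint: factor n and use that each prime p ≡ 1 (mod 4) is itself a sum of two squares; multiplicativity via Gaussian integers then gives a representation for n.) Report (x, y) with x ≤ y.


Step 1: Factor n = 481 = 13 · 37.
Step 2: Check the mod-4 condition on each prime factor: 13 ≡ 1 (mod 4), exponent 1; 37 ≡ 1 (mod 4), exponent 1.
All primes ≡ 3 (mod 4) appear to even exponent (or don't appear), so by the two-squares theorem n IS expressible as a sum of two squares.
Step 3: Build a representation. Here n = 13 · 37 is a product of primes ≡ 1 (mod 4). Each prime p ≡ 1 (mod 4) is itself a sum of two squares; find a² by testing p − a² for a perfect square:
  13: 13 − 1² = 12, 13 − 2² = 9 = 3² ⇒ 13 = 2² + 3².
  37: 37 − 1² = 36 = 6² ⇒ 37 = 1² + 6².
  Combine using the Brahmagupta–Fibonacci identity (a² + b²)(c² + d²) = (ac − bd)² + (ad + bc)² = (ac + bd)² + (ad − bc)²:
  13 · 37 = 481: from (2² + 3²)(1² + 6²), take (2·1 − 3·6, 2·6 + 3·1) = (2 − 18, 12 + 3) = (-16, 15); dropping signs (only squares matter) gives (16, 15); check 16² + 15² = 256 + 225 = 481 ✓.
Step 4: Order so x ≤ y and verify: 15² + 16² = 225 + 256 = 481 = n. ✓

n = 481 = 15² + 16² (one valid representation with x ≤ y).


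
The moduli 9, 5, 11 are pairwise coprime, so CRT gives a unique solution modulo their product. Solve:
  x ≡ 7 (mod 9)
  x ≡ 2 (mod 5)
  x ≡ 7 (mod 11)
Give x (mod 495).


Moduli 9, 5, 11 are pairwise coprime; by CRT there is a unique solution modulo M = 9 · 5 · 11 = 495.
Solve pairwise, accumulating the modulus:
  Start with x ≡ 7 (mod 9).
  Combine with x ≡ 2 (mod 5): since gcd(9, 5) = 1, we get a unique residue mod 45.
    Write x = 7 + 9·t and substitute into x ≡ 2 (mod 5): 9·t ≡ 2 − 7 = -5 (mod 5).
    Reduce coefficients mod 5: 4·t ≡ 0 (mod 5).
    The inverse of 4 mod 5 is 4 (since 4·4 = 16 = 3·5 + 1), so t ≡ 4·0 = 0 ≡ 0 (mod 5).
    Then x = 7 + 9·0 = 7, valid modulo lcm(9, 5) = 45: x ≡ 7 (mod 45).
  Combine with x ≡ 7 (mod 11): since gcd(45, 11) = 1, we get a unique residue mod 495.
    Write x = 7 + 45·t and substitute into x ≡ 7 (mod 11): 45·t ≡ 7 − 7 = 0 (mod 11).
    Reduce coefficients mod 11: 1·t ≡ 0 (mod 11).
    So t ≡ 0 (mod 11).
    Then x = 7 + 45·0 = 7, valid modulo lcm(45, 11) = 495: x ≡ 7 (mod 495).
Verify: 7 mod 9 = 7 ✓, 7 mod 5 = 2 ✓, 7 mod 11 = 7 ✓.

x ≡ 7 (mod 495).


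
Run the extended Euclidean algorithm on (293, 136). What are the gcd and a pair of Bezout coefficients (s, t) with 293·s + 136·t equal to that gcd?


Euclidean algorithm on (293, 136) — divide until remainder is 0:
  293 = 2 · 136 + 21
  136 = 6 · 21 + 10
  21 = 2 · 10 + 1
  10 = 10 · 1 + 0
gcd(293, 136) = 1.
Track Bezout coefficients alongside the remainders: start with r₀ = 293 = a·1 + b·0 (s = 1, t = 0) and r₁ = 136 = a·0 + b·1 (s = 0, t = 1); each new remainder r_{k+1} = r_{k-1} − q_k·r_k inherits s_{k+1} = s_{k-1} − q_k·s_k, t_{k+1} = t_{k-1} − q_k·t_k, so r_k = a·s_k + b·t_k at every step:
  q = 2: r = 21, s = 1 − 2·0 = 1, t = 0 − 2·1 = -2  (check: 293·1 + 136·(-2) = 21)
  q = 6: r = 10, s = 0 − 6·1 = -6, t = 1 − 6·(-2) = 13  (check: 293·(-6) + 136·13 = 10)
  q = 2: r = 1, s = 1 − 2·(-6) = 13, t = -2 − 2·13 = -28  (check: 293·13 + 136·(-28) = 1)
The row with r = 1 (the gcd) gives the Bezout coefficients s = 13, t = -28.
Result: 293 · (13) + 136 · (-28) = 1.

gcd(293, 136) = 1; s = 13, t = -28 (check: 293·13 + 136·(-28) = 1).


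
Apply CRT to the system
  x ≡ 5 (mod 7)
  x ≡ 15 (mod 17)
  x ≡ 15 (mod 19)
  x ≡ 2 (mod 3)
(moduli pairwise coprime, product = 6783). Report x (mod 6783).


Product of moduli M = 7 · 17 · 19 · 3 = 6783.
Merge one congruence at a time:
  Start: x ≡ 5 (mod 7).
  Combine with x ≡ 15 (mod 17); new modulus lcm = 119.
    Write x = 5 + 7·t and substitute into x ≡ 15 (mod 17): 7·t ≡ 15 − 5 = 10 (mod 17).
    The inverse of 7 mod 17 is 5 (since 7·5 = 35 = 2·17 + 1), so t ≡ 5·10 = 50 ≡ 16 (mod 17).
    Then x = 5 + 7·16 = 117, valid modulo lcm(7, 17) = 119: x ≡ 117 (mod 119).
  Combine with x ≡ 15 (mod 19); new modulus lcm = 2261.
    Write x = 117 + 119·t and substitute into x ≡ 15 (mod 19): 119·t ≡ 15 − 117 = -102 (mod 19).
    Reduce coefficients mod 19: 5·t ≡ 12 (mod 19).
    The inverse of 5 mod 19 is 4 (since 5·4 = 20 = 1·19 + 1), so t ≡ 4·12 = 48 ≡ 10 (mod 19).
    Then x = 117 + 119·10 = 1307, valid modulo lcm(119, 19) = 2261: x ≡ 1307 (mod 2261).
  Combine with x ≡ 2 (mod 3); new modulus lcm = 6783.
    Write x = 1307 + 2261·t and substitute into x ≡ 2 (mod 3): 2261·t ≡ 2 − 1307 = -1305 (mod 3).
    Reduce coefficients mod 3: 2·t ≡ 0 (mod 3).
    The inverse of 2 mod 3 is 2 (since 2·2 = 4 = 1·3 + 1), so t ≡ 2·0 = 0 ≡ 0 (mod 3).
    Then x = 1307 + 2261·0 = 1307, valid modulo lcm(2261, 3) = 6783: x ≡ 1307 (mod 6783).
Verify against each original: 1307 mod 7 = 5, 1307 mod 17 = 15, 1307 mod 19 = 15, 1307 mod 3 = 2.

x ≡ 1307 (mod 6783).


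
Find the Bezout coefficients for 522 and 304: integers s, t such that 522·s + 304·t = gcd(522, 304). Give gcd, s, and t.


Euclidean algorithm on (522, 304) — divide until remainder is 0:
  522 = 1 · 304 + 218
  304 = 1 · 218 + 86
  218 = 2 · 86 + 46
  86 = 1 · 46 + 40
  46 = 1 · 40 + 6
  40 = 6 · 6 + 4
  6 = 1 · 4 + 2
  4 = 2 · 2 + 0
gcd(522, 304) = 2.
Track Bezout coefficients alongside the remainders: start with r₀ = 522 = a·1 + b·0 (s = 1, t = 0) and r₁ = 304 = a·0 + b·1 (s = 0, t = 1); each new remainder r_{k+1} = r_{k-1} − q_k·r_k inherits s_{k+1} = s_{k-1} − q_k·s_k, t_{k+1} = t_{k-1} − q_k·t_k, so r_k = a·s_k + b·t_k at every step:
  q = 1: r = 218, s = 1 − 1·0 = 1, t = 0 − 1·1 = -1  (check: 522·1 + 304·(-1) = 218)
  q = 1: r = 86, s = 0 − 1·1 = -1, t = 1 − 1·(-1) = 2  (check: 522·(-1) + 304·2 = 86)
  q = 2: r = 46, s = 1 − 2·(-1) = 3, t = -1 − 2·2 = -5  (check: 522·3 + 304·(-5) = 46)
  q = 1: r = 40, s = -1 − 1·3 = -4, t = 2 − 1·(-5) = 7  (check: 522·(-4) + 304·7 = 40)
  q = 1: r = 6, s = 3 − 1·(-4) = 7, t = -5 − 1·7 = -12  (check: 522·7 + 304·(-12) = 6)
  q = 6: r = 4, s = -4 − 6·7 = -46, t = 7 − 6·(-12) = 79  (check: 522·(-46) + 304·79 = 4)
  q = 1: r = 2, s = 7 − 1·(-46) = 53, t = -12 − 1·79 = -91  (check: 522·53 + 304·(-91) = 2)
The row with r = 2 (the gcd) gives the Bezout coefficients s = 53, t = -91.
Result: 522 · (53) + 304 · (-91) = 2.

gcd(522, 304) = 2; s = 53, t = -91 (check: 522·53 + 304·(-91) = 2).


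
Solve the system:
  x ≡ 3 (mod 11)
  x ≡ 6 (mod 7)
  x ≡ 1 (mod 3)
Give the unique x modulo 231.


Moduli 11, 7, 3 are pairwise coprime; by CRT there is a unique solution modulo M = 11 · 7 · 3 = 231.
Solve pairwise, accumulating the modulus:
  Start with x ≡ 3 (mod 11).
  Combine with x ≡ 6 (mod 7): since gcd(11, 7) = 1, we get a unique residue mod 77.
    Write x = 3 + 11·t and substitute into x ≡ 6 (mod 7): 11·t ≡ 6 − 3 = 3 (mod 7).
    Reduce coefficients mod 7: 4·t ≡ 3 (mod 7).
    The inverse of 4 mod 7 is 2 (since 4·2 = 8 = 1·7 + 1), so t ≡ 2·3 = 6 ≡ 6 (mod 7).
    Then x = 3 + 11·6 = 69, valid modulo lcm(11, 7) = 77: x ≡ 69 (mod 77).
  Combine with x ≡ 1 (mod 3): since gcd(77, 3) = 1, we get a unique residue mod 231.
    Write x = 69 + 77·t and substitute into x ≡ 1 (mod 3): 77·t ≡ 1 − 69 = -68 (mod 3).
    Reduce coefficients mod 3: 2·t ≡ 1 (mod 3).
    The inverse of 2 mod 3 is 2 (since 2·2 = 4 = 1·3 + 1), so t ≡ 2·1 = 2 ≡ 2 (mod 3).
    Then x = 69 + 77·2 = 223, valid modulo lcm(77, 3) = 231: x ≡ 223 (mod 231).
Verify: 223 mod 11 = 3 ✓, 223 mod 7 = 6 ✓, 223 mod 3 = 1 ✓.

x ≡ 223 (mod 231).


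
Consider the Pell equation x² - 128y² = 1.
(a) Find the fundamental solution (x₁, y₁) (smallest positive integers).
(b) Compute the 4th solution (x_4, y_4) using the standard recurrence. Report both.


Step 1: Find the fundamental solution (x₁, y₁) of x² - 128y² = 1.
  Expand √128 as a continued fraction. a₀ = ⌊√128⌋ = 11; iterate m_{k+1} = d_k·a_k − m_k, d_{k+1} = (128 − m_{k+1}²)/d_k, a_{k+1} = ⌊(a₀ + m_{k+1})/d_{k+1}⌋ (starting m₀ = 0, d₀ = 1), with convergents p_k = a_k·p_{k-1} + p_{k-2}, q_k = a_k·q_{k-1} + q_{k-2} (p₋₁ = 1, q₋₁ = 0):
  k = 0: a₀ = 11; p₀/q₀ = 11/1; p₀² − 128·q₀² = 121 − 128 = -7.
  k = 1: m = 11, d = 7, a = ⌊(11 + 11)/7⌋ = 3; p/q = (3·11 + 1)/(3·1 + 0) = 34/3; p² − 128·q² = 1156 − 1152 = 4.
  k = 2: m = 10, d = 4, a = ⌊(11 + 10)/4⌋ = 5; p/q = (5·34 + 11)/(5·3 + 1) = 181/16; p² − 128·q² = 32761 − 32768 = -7.
  k = 3: m = 10, d = 7, a = ⌊(11 + 10)/7⌋ = 3; p/q = (3·181 + 34)/(3·16 + 3) = 577/51; p² − 128·q² = 332929 − 332928 = 1.
  The first convergent with p² − 128·q² = 1 gives the fundamental solution (x₁, y₁) = (577, 51).
Step 2: Apply the recurrence (x_{n+1}, y_{n+1}) = (x₁x_n + 128y₁y_n, x₁y_n + y₁x_n) repeatedly.
  From (x_1, y_1) = (577, 51): x_2 = 577·577 + 128·51·51 = 665857; y_2 = 577·51 + 51·577 = 58854.
  From (x_2, y_2) = (665857, 58854): x_3 = 577·665857 + 128·51·58854 = 768398401; y_3 = 577·58854 + 51·665857 = 67917465.
  From (x_3, y_3) = (768398401, 67917465): x_4 = 577·768398401 + 128·51·67917465 = 886731088897; y_4 = 577·67917465 + 51·768398401 = 78376695756.
Step 3: Verify x_4² - 128·y_4² = 786292024016459316676609 - 786292024016459316676608 = 1 (should be 1). ✓

(x_1, y_1) = (577, 51); (x_4, y_4) = (886731088897, 78376695756).


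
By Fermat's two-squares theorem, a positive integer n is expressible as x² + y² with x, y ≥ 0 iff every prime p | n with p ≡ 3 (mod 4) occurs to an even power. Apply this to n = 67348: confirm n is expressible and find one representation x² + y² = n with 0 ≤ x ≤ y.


Step 1: Factor n = 67348 = 2^2 · 113 · 149.
Step 2: Check the mod-4 condition on each prime factor: 2 = 2 (special); 113 ≡ 1 (mod 4), exponent 1; 149 ≡ 1 (mod 4), exponent 1.
All primes ≡ 3 (mod 4) appear to even exponent (or don't appear), so by the two-squares theorem n IS expressible as a sum of two squares.
Step 3: Build a representation. Group n = k² · m with k = 2 and m = 113 · 149 = 16837 (a product of primes ≡ 1 (mod 4)); a representation of m scales to one of n via (k·x)² + (k·y)² = k²(x² + y²). Each prime p ≡ 1 (mod 4) is itself a sum of two squares; find a² by testing p − a² for a perfect square:
  113: 113 − 1² = 112, 113 − 2² = 109, 113 − 3² = 104, 113 − 4² = 97, 113 − 5² = 88, 113 − 6² = 77, 113 − 7² = 64 = 8² ⇒ 113 = 7² + 8².
  149: 149 − 1² = 148, 149 − 2² = 145, 149 − 3² = 140, 149 − 4² = 133, 149 − 5² = 124, 149 − 6² = 113, 149 − 7² = 100 = 10² ⇒ 149 = 7² + 10².
  Combine using the Brahmagupta–Fibonacci identity (a² + b²)(c² + d²) = (ac − bd)² + (ad + bc)² = (ac + bd)² + (ad − bc)²:
  113 · 149 = 16837: from (7² + 8²)(7² + 10²), take (7·7 − 8·10, 7·10 + 8·7) = (49 − 80, 70 + 56) = (-31, 126); dropping signs (only squares matter) gives (31, 126); check 31² + 126² = 961 + 15876 = 16837 ✓.
  Scale by k = 2: (2·31, 2·126) = (62, 252).
Step 4: Order so x ≤ y and verify: 62² + 252² = 3844 + 63504 = 67348 = n. ✓

n = 67348 = 62² + 252² (one valid representation with x ≤ y).


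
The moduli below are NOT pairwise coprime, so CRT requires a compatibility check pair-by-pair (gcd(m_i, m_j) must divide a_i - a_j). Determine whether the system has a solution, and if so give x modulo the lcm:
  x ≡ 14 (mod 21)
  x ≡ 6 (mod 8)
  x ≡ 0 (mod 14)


Moduli 21, 8, 14 are not pairwise coprime, so CRT works modulo lcm(m_i) when all pairwise compatibility conditions hold.
Pairwise compatibility: gcd(m_i, m_j) must divide a_i - a_j for every pair.
Merge one congruence at a time:
  Start: x ≡ 14 (mod 21).
  Combine with x ≡ 6 (mod 8): gcd(21, 8) = 1; 6 - 14 = -8, which IS divisible by 1, so compatible.
    Write x = 14 + 21·t and substitute into x ≡ 6 (mod 8): 21·t ≡ 6 − 14 = -8 (mod 8).
    Reduce coefficients mod 8: 5·t ≡ 0 (mod 8).
    The inverse of 5 mod 8 is 5 (since 5·5 = 25 = 3·8 + 1), so t ≡ 5·0 = 0 ≡ 0 (mod 8).
    Then x = 14 + 21·0 = 14, valid modulo lcm(21, 8) = 168: x ≡ 14 (mod 168).
  Combine with x ≡ 0 (mod 14): gcd(168, 14) = 14; 0 - 14 = -14, which IS divisible by 14, so compatible.
    Write x = 14 + 168·t and substitute into x ≡ 0 (mod 14): 168·t ≡ 0 − 14 = -14 (mod 14).
    Divide the congruence (and modulus) by g = 14: 12·t ≡ -1 (mod 1).
    Modulo 1 every t works; take t = 0.
    Then x = 14 + 168·0 = 14, valid modulo lcm(168, 14) = 168: x ≡ 14 (mod 168).
Verify: 14 mod 21 = 14, 14 mod 8 = 6, 14 mod 14 = 0.

x ≡ 14 (mod 168).


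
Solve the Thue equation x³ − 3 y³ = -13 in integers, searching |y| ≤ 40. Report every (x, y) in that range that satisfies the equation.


The equation is x³ - 3y³ = -13. For fixed y, x³ = 3·y³ − 13, so a solution requires the RHS to be a perfect cube.
Strategy: iterate y from -40 to 40, compute RHS = 3·y³ − 13, and check whether it is a (positive or negative) perfect cube.
Check small values of y:
  y = 0: RHS = -13 is not a perfect cube.
  y = 1: RHS = -10 is not a perfect cube.
  y = -1: RHS = -16 is not a perfect cube.
  y = 2: RHS = 11 is not a perfect cube.
  y = -2: RHS = -37 is not a perfect cube.
  y = 3: RHS = 68 is not a perfect cube.
  y = -3: RHS = -94 is not a perfect cube.
Continuing the search up to |y| = 40 finds no solutions either.
No (x, y) in the scanned range satisfies the equation.

No integer solutions with |y| ≤ 40.


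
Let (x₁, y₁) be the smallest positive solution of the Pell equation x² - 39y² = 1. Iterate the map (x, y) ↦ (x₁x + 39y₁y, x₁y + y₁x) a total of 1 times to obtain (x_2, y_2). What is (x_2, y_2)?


Step 1: Find the fundamental solution (x₁, y₁) of x² - 39y² = 1.
  Expand √39 as a continued fraction. a₀ = ⌊√39⌋ = 6; iterate m_{k+1} = d_k·a_k − m_k, d_{k+1} = (39 − m_{k+1}²)/d_k, a_{k+1} = ⌊(a₀ + m_{k+1})/d_{k+1}⌋ (starting m₀ = 0, d₀ = 1), with convergents p_k = a_k·p_{k-1} + p_{k-2}, q_k = a_k·q_{k-1} + q_{k-2} (p₋₁ = 1, q₋₁ = 0):
  k = 0: a₀ = 6; p₀/q₀ = 6/1; p₀² − 39·q₀² = 36 − 39 = -3.
  k = 1: m = 6, d = 3, a = ⌊(6 + 6)/3⌋ = 4; p/q = (4·6 + 1)/(4·1 + 0) = 25/4; p² − 39·q² = 625 − 624 = 1.
  The first convergent with p² − 39·q² = 1 gives the fundamental solution (x₁, y₁) = (25, 4).
Step 2: Apply the recurrence (x_{n+1}, y_{n+1}) = (x₁x_n + 39y₁y_n, x₁y_n + y₁x_n) repeatedly.
  From (x_1, y_1) = (25, 4): x_2 = 25·25 + 39·4·4 = 1249; y_2 = 25·4 + 4·25 = 200.
Step 3: Verify x_2² - 39·y_2² = 1560001 - 1560000 = 1 (should be 1). ✓

(x_1, y_1) = (25, 4); (x_2, y_2) = (1249, 200).


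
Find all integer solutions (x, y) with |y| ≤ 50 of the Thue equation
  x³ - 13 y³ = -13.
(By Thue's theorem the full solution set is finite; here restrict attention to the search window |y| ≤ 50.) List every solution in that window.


The equation is x³ - 13y³ = -13. For fixed y, x³ = 13·y³ − 13, so a solution requires the RHS to be a perfect cube.
Strategy: iterate y from -50 to 50, compute RHS = 13·y³ − 13, and check whether it is a (positive or negative) perfect cube.
Check small values of y:
  y = 0: RHS = -13 is not a perfect cube.
  y = 1: RHS = 0 = (0)³ ⇒ x = 0 works.
  y = -1: RHS = -26 is not a perfect cube.
  y = 2: RHS = 91 is not a perfect cube.
  y = -2: RHS = -117 is not a perfect cube.
  y = 3: RHS = 338 is not a perfect cube.
  y = -3: RHS = -364 is not a perfect cube.
Continuing the search up to |y| = 50 finds no further solutions beyond those listed.
Collected solutions: (0, 1).

Solutions (with |y| ≤ 50): (0, 1).


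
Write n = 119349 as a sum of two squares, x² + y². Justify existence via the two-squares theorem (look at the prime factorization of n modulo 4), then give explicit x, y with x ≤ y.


Step 1: Factor n = 119349 = 3^2 · 89 · 149.
Step 2: Check the mod-4 condition on each prime factor: 3 ≡ 3 (mod 4), exponent 2 (must be even); 89 ≡ 1 (mod 4), exponent 1; 149 ≡ 1 (mod 4), exponent 1.
All primes ≡ 3 (mod 4) appear to even exponent (or don't appear), so by the two-squares theorem n IS expressible as a sum of two squares.
Step 3: Build a representation. Group n = k² · m with k = 3 and m = 89 · 149 = 13261 (a product of primes ≡ 1 (mod 4)); a representation of m scales to one of n via (k·x)² + (k·y)² = k²(x² + y²). Each prime p ≡ 1 (mod 4) is itself a sum of two squares; find a² by testing p − a² for a perfect square:
  89: 89 − 1² = 88, 89 − 2² = 85, 89 − 3² = 80, 89 − 4² = 73, 89 − 5² = 64 = 8² ⇒ 89 = 5² + 8².
  149: 149 − 1² = 148, 149 − 2² = 145, 149 − 3² = 140, 149 − 4² = 133, 149 − 5² = 124, 149 − 6² = 113, 149 − 7² = 100 = 10² ⇒ 149 = 7² + 10².
  Combine using the Brahmagupta–Fibonacci identity (a² + b²)(c² + d²) = (ac − bd)² + (ad + bc)² = (ac + bd)² + (ad − bc)²:
  89 · 149 = 13261: from (5² + 8²)(7² + 10²), take (5·7 − 8·10, 5·10 + 8·7) = (35 − 80, 50 + 56) = (-45, 106); dropping signs (only squares matter) gives (45, 106); check 45² + 106² = 2025 + 11236 = 13261 ✓.
  Scale by k = 3: (3·45, 3·106) = (135, 318).
Step 4: Order so x ≤ y and verify: 135² + 318² = 18225 + 101124 = 119349 = n. ✓

n = 119349 = 135² + 318² (one valid representation with x ≤ y).


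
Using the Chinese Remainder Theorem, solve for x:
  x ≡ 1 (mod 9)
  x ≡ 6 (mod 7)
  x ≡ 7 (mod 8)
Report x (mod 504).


Moduli 9, 7, 8 are pairwise coprime; by CRT there is a unique solution modulo M = 9 · 7 · 8 = 504.
Solve pairwise, accumulating the modulus:
  Start with x ≡ 1 (mod 9).
  Combine with x ≡ 6 (mod 7): since gcd(9, 7) = 1, we get a unique residue mod 63.
    Write x = 1 + 9·t and substitute into x ≡ 6 (mod 7): 9·t ≡ 6 − 1 = 5 (mod 7).
    Reduce coefficients mod 7: 2·t ≡ 5 (mod 7).
    The inverse of 2 mod 7 is 4 (since 2·4 = 8 = 1·7 + 1), so t ≡ 4·5 = 20 ≡ 6 (mod 7).
    Then x = 1 + 9·6 = 55, valid modulo lcm(9, 7) = 63: x ≡ 55 (mod 63).
  Combine with x ≡ 7 (mod 8): since gcd(63, 8) = 1, we get a unique residue mod 504.
    Write x = 55 + 63·t and substitute into x ≡ 7 (mod 8): 63·t ≡ 7 − 55 = -48 (mod 8).
    Reduce coefficients mod 8: 7·t ≡ 0 (mod 8).
    The inverse of 7 mod 8 is 7 (since 7·7 = 49 = 6·8 + 1), so t ≡ 7·0 = 0 ≡ 0 (mod 8).
    Then x = 55 + 63·0 = 55, valid modulo lcm(63, 8) = 504: x ≡ 55 (mod 504).
Verify: 55 mod 9 = 1 ✓, 55 mod 7 = 6 ✓, 55 mod 8 = 7 ✓.

x ≡ 55 (mod 504).


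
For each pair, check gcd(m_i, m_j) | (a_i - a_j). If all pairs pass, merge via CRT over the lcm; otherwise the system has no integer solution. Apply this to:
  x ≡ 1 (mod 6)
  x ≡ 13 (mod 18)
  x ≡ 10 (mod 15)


Moduli 6, 18, 15 are not pairwise coprime, so CRT works modulo lcm(m_i) when all pairwise compatibility conditions hold.
Pairwise compatibility: gcd(m_i, m_j) must divide a_i - a_j for every pair.
Merge one congruence at a time:
  Start: x ≡ 1 (mod 6).
  Combine with x ≡ 13 (mod 18): gcd(6, 18) = 6; 13 - 1 = 12, which IS divisible by 6, so compatible.
    Write x = 1 + 6·t and substitute into x ≡ 13 (mod 18): 6·t ≡ 13 − 1 = 12 (mod 18).
    Divide the congruence (and modulus) by g = 6: 1·t ≡ 2 (mod 3).
    So t ≡ 2 (mod 3).
    Then x = 1 + 6·2 = 13, valid modulo lcm(6, 18) = 18: x ≡ 13 (mod 18).
  Combine with x ≡ 10 (mod 15): gcd(18, 15) = 3; 10 - 13 = -3, which IS divisible by 3, so compatible.
    Write x = 13 + 18·t and substitute into x ≡ 10 (mod 15): 18·t ≡ 10 − 13 = -3 (mod 15).
    Divide the congruence (and modulus) by g = 3: 6·t ≡ -1 (mod 5).
    Reduce coefficients mod 5: 1·t ≡ 4 (mod 5).
    So t ≡ 4 (mod 5).
    Then x = 13 + 18·4 = 85, valid modulo lcm(18, 15) = 90: x ≡ 85 (mod 90).
Verify: 85 mod 6 = 1, 85 mod 18 = 13, 85 mod 15 = 10.

x ≡ 85 (mod 90).


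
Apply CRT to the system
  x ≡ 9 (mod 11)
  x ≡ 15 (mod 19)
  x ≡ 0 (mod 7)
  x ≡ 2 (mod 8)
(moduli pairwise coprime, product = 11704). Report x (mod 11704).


Product of moduli M = 11 · 19 · 7 · 8 = 11704.
Merge one congruence at a time:
  Start: x ≡ 9 (mod 11).
  Combine with x ≡ 15 (mod 19); new modulus lcm = 209.
    Write x = 9 + 11·t and substitute into x ≡ 15 (mod 19): 11·t ≡ 15 − 9 = 6 (mod 19).
    The inverse of 11 mod 19 is 7 (since 11·7 = 77 = 4·19 + 1), so t ≡ 7·6 = 42 ≡ 4 (mod 19).
    Then x = 9 + 11·4 = 53, valid modulo lcm(11, 19) = 209: x ≡ 53 (mod 209).
  Combine with x ≡ 0 (mod 7); new modulus lcm = 1463.
    Write x = 53 + 209·t and substitute into x ≡ 0 (mod 7): 209·t ≡ 0 − 53 = -53 (mod 7).
    Reduce coefficients mod 7: 6·t ≡ 3 (mod 7).
    The inverse of 6 mod 7 is 6 (since 6·6 = 36 = 5·7 + 1), so t ≡ 6·3 = 18 ≡ 4 (mod 7).
    Then x = 53 + 209·4 = 889, valid modulo lcm(209, 7) = 1463: x ≡ 889 (mod 1463).
  Combine with x ≡ 2 (mod 8); new modulus lcm = 11704.
    Write x = 889 + 1463·t and substitute into x ≡ 2 (mod 8): 1463·t ≡ 2 − 889 = -887 (mod 8).
    Reduce coefficients mod 8: 7·t ≡ 1 (mod 8).
    The inverse of 7 mod 8 is 7 (since 7·7 = 49 = 6·8 + 1), so t ≡ 7·1 = 7 ≡ 7 (mod 8).
    Then x = 889 + 1463·7 = 11130, valid modulo lcm(1463, 8) = 11704: x ≡ 11130 (mod 11704).
Verify against each original: 11130 mod 11 = 9, 11130 mod 19 = 15, 11130 mod 7 = 0, 11130 mod 8 = 2.

x ≡ 11130 (mod 11704).


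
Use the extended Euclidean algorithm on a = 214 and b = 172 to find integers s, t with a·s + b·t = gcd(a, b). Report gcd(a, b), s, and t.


Euclidean algorithm on (214, 172) — divide until remainder is 0:
  214 = 1 · 172 + 42
  172 = 4 · 42 + 4
  42 = 10 · 4 + 2
  4 = 2 · 2 + 0
gcd(214, 172) = 2.
Track Bezout coefficients alongside the remainders: start with r₀ = 214 = a·1 + b·0 (s = 1, t = 0) and r₁ = 172 = a·0 + b·1 (s = 0, t = 1); each new remainder r_{k+1} = r_{k-1} − q_k·r_k inherits s_{k+1} = s_{k-1} − q_k·s_k, t_{k+1} = t_{k-1} − q_k·t_k, so r_k = a·s_k + b·t_k at every step:
  q = 1: r = 42, s = 1 − 1·0 = 1, t = 0 − 1·1 = -1  (check: 214·1 + 172·(-1) = 42)
  q = 4: r = 4, s = 0 − 4·1 = -4, t = 1 − 4·(-1) = 5  (check: 214·(-4) + 172·5 = 4)
  q = 10: r = 2, s = 1 − 10·(-4) = 41, t = -1 − 10·5 = -51  (check: 214·41 + 172·(-51) = 2)
The row with r = 2 (the gcd) gives the Bezout coefficients s = 41, t = -51.
Result: 214 · (41) + 172 · (-51) = 2.

gcd(214, 172) = 2; s = 41, t = -51 (check: 214·41 + 172·(-51) = 2).


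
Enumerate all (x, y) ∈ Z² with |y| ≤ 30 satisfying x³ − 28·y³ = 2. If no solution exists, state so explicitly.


The equation is x³ - 28y³ = 2. For fixed y, x³ = 28·y³ + 2, so a solution requires the RHS to be a perfect cube.
Strategy: iterate y from -30 to 30, compute RHS = 28·y³ + 2, and check whether it is a (positive or negative) perfect cube.
Check small values of y:
  y = 0: RHS = 2 is not a perfect cube.
  y = 1: RHS = 30 is not a perfect cube.
  y = -1: RHS = -26 is not a perfect cube.
  y = 2: RHS = 226 is not a perfect cube.
  y = -2: RHS = -222 is not a perfect cube.
  y = 3: RHS = 758 is not a perfect cube.
  y = -3: RHS = -754 is not a perfect cube.
Continuing the search up to |y| = 30 finds no solutions either.
No (x, y) in the scanned range satisfies the equation.

No integer solutions with |y| ≤ 30.


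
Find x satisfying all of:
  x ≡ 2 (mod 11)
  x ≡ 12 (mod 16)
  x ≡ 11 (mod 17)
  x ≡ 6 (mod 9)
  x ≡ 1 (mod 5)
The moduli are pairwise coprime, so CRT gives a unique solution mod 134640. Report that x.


Product of moduli M = 11 · 16 · 17 · 9 · 5 = 134640.
Merge one congruence at a time:
  Start: x ≡ 2 (mod 11).
  Combine with x ≡ 12 (mod 16); new modulus lcm = 176.
    Write x = 2 + 11·t and substitute into x ≡ 12 (mod 16): 11·t ≡ 12 − 2 = 10 (mod 16).
    The inverse of 11 mod 16 is 3 (since 11·3 = 33 = 2·16 + 1), so t ≡ 3·10 = 30 ≡ 14 (mod 16).
    Then x = 2 + 11·14 = 156, valid modulo lcm(11, 16) = 176: x ≡ 156 (mod 176).
  Combine with x ≡ 11 (mod 17); new modulus lcm = 2992.
    Write x = 156 + 176·t and substitute into x ≡ 11 (mod 17): 176·t ≡ 11 − 156 = -145 (mod 17).
    Reduce coefficients mod 17: 6·t ≡ 8 (mod 17).
    The inverse of 6 mod 17 is 3 (since 6·3 = 18 = 1·17 + 1), so t ≡ 3·8 = 24 ≡ 7 (mod 17).
    Then x = 156 + 176·7 = 1388, valid modulo lcm(176, 17) = 2992: x ≡ 1388 (mod 2992).
  Combine with x ≡ 6 (mod 9); new modulus lcm = 26928.
    Write x = 1388 + 2992·t and substitute into x ≡ 6 (mod 9): 2992·t ≡ 6 − 1388 = -1382 (mod 9).
    Reduce coefficients mod 9: 4·t ≡ 4 (mod 9).
    The inverse of 4 mod 9 is 7 (since 4·7 = 28 = 3·9 + 1), so t ≡ 7·4 = 28 ≡ 1 (mod 9).
    Then x = 1388 + 2992·1 = 4380, valid modulo lcm(2992, 9) = 26928: x ≡ 4380 (mod 26928).
  Combine with x ≡ 1 (mod 5); new modulus lcm = 134640.
    Write x = 4380 + 26928·t and substitute into x ≡ 1 (mod 5): 26928·t ≡ 1 − 4380 = -4379 (mod 5).
    Reduce coefficients mod 5: 3·t ≡ 1 (mod 5).
    The inverse of 3 mod 5 is 2 (since 3·2 = 6 = 1·5 + 1), so t ≡ 2·1 = 2 ≡ 2 (mod 5).
    Then x = 4380 + 26928·2 = 58236, valid modulo lcm(26928, 5) = 134640: x ≡ 58236 (mod 134640).
Verify against each original: 58236 mod 11 = 2, 58236 mod 16 = 12, 58236 mod 17 = 11, 58236 mod 9 = 6, 58236 mod 5 = 1.

x ≡ 58236 (mod 134640).


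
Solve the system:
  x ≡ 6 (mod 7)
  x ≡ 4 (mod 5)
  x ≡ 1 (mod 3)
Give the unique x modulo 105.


Moduli 7, 5, 3 are pairwise coprime; by CRT there is a unique solution modulo M = 7 · 5 · 3 = 105.
Solve pairwise, accumulating the modulus:
  Start with x ≡ 6 (mod 7).
  Combine with x ≡ 4 (mod 5): since gcd(7, 5) = 1, we get a unique residue mod 35.
    Write x = 6 + 7·t and substitute into x ≡ 4 (mod 5): 7·t ≡ 4 − 6 = -2 (mod 5).
    Reduce coefficients mod 5: 2·t ≡ 3 (mod 5).
    The inverse of 2 mod 5 is 3 (since 2·3 = 6 = 1·5 + 1), so t ≡ 3·3 = 9 ≡ 4 (mod 5).
    Then x = 6 + 7·4 = 34, valid modulo lcm(7, 5) = 35: x ≡ 34 (mod 35).
  Combine with x ≡ 1 (mod 3): since gcd(35, 3) = 1, we get a unique residue mod 105.
    Write x = 34 + 35·t and substitute into x ≡ 1 (mod 3): 35·t ≡ 1 − 34 = -33 (mod 3).
    Reduce coefficients mod 3: 2·t ≡ 0 (mod 3).
    The inverse of 2 mod 3 is 2 (since 2·2 = 4 = 1·3 + 1), so t ≡ 2·0 = 0 ≡ 0 (mod 3).
    Then x = 34 + 35·0 = 34, valid modulo lcm(35, 3) = 105: x ≡ 34 (mod 105).
Verify: 34 mod 7 = 6 ✓, 34 mod 5 = 4 ✓, 34 mod 3 = 1 ✓.

x ≡ 34 (mod 105).


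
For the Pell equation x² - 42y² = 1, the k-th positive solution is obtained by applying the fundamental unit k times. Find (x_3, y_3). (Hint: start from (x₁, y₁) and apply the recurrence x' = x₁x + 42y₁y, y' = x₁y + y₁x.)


Step 1: Find the fundamental solution (x₁, y₁) of x² - 42y² = 1.
  Expand √42 as a continued fraction. a₀ = ⌊√42⌋ = 6; iterate m_{k+1} = d_k·a_k − m_k, d_{k+1} = (42 − m_{k+1}²)/d_k, a_{k+1} = ⌊(a₀ + m_{k+1})/d_{k+1}⌋ (starting m₀ = 0, d₀ = 1), with convergents p_k = a_k·p_{k-1} + p_{k-2}, q_k = a_k·q_{k-1} + q_{k-2} (p₋₁ = 1, q₋₁ = 0):
  k = 0: a₀ = 6; p₀/q₀ = 6/1; p₀² − 42·q₀² = 36 − 42 = -6.
  k = 1: m = 6, d = 6, a = ⌊(6 + 6)/6⌋ = 2; p/q = (2·6 + 1)/(2·1 + 0) = 13/2; p² − 42·q² = 169 − 168 = 1.
  The first convergent with p² − 42·q² = 1 gives the fundamental solution (x₁, y₁) = (13, 2).
Step 2: Apply the recurrence (x_{n+1}, y_{n+1}) = (x₁x_n + 42y₁y_n, x₁y_n + y₁x_n) repeatedly.
  From (x_1, y_1) = (13, 2): x_2 = 13·13 + 42·2·2 = 337; y_2 = 13·2 + 2·13 = 52.
  From (x_2, y_2) = (337, 52): x_3 = 13·337 + 42·2·52 = 8749; y_3 = 13·52 + 2·337 = 1350.
Step 3: Verify x_3² - 42·y_3² = 76545001 - 76545000 = 1 (should be 1). ✓

(x_1, y_1) = (13, 2); (x_3, y_3) = (8749, 1350).


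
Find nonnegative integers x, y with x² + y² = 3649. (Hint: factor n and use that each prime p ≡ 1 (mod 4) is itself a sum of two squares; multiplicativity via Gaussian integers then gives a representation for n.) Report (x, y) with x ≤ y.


Step 1: Factor n = 3649 = 41 · 89.
Step 2: Check the mod-4 condition on each prime factor: 41 ≡ 1 (mod 4), exponent 1; 89 ≡ 1 (mod 4), exponent 1.
All primes ≡ 3 (mod 4) appear to even exponent (or don't appear), so by the two-squares theorem n IS expressible as a sum of two squares.
Step 3: Build a representation. Here n = 41 · 89 is a product of primes ≡ 1 (mod 4). Each prime p ≡ 1 (mod 4) is itself a sum of two squares; find a² by testing p − a² for a perfect square:
  41: 41 − 1² = 40, 41 − 2² = 37, 41 − 3² = 32, 41 − 4² = 25 = 5² ⇒ 41 = 4² + 5².
  89: 89 − 1² = 88, 89 − 2² = 85, 89 − 3² = 80, 89 − 4² = 73, 89 − 5² = 64 = 8² ⇒ 89 = 5² + 8².
  Combine using the Brahmagupta–Fibonacci identity (a² + b²)(c² + d²) = (ac − bd)² + (ad + bc)² = (ac + bd)² + (ad − bc)²:
  41 · 89 = 3649: from (4² + 5²)(5² + 8²), take (4·5 − 5·8, 4·8 + 5·5) = (20 − 40, 32 + 25) = (-20, 57); dropping signs (only squares matter) gives (20, 57); check 20² + 57² = 400 + 3249 = 3649 ✓.
Step 4: Order so x ≤ y and verify: 20² + 57² = 400 + 3249 = 3649 = n. ✓

n = 3649 = 20² + 57² (one valid representation with x ≤ y).


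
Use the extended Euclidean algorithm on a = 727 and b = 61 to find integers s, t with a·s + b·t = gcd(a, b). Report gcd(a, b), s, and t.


Euclidean algorithm on (727, 61) — divide until remainder is 0:
  727 = 11 · 61 + 56
  61 = 1 · 56 + 5
  56 = 11 · 5 + 1
  5 = 5 · 1 + 0
gcd(727, 61) = 1.
Track Bezout coefficients alongside the remainders: start with r₀ = 727 = a·1 + b·0 (s = 1, t = 0) and r₁ = 61 = a·0 + b·1 (s = 0, t = 1); each new remainder r_{k+1} = r_{k-1} − q_k·r_k inherits s_{k+1} = s_{k-1} − q_k·s_k, t_{k+1} = t_{k-1} − q_k·t_k, so r_k = a·s_k + b·t_k at every step:
  q = 11: r = 56, s = 1 − 11·0 = 1, t = 0 − 11·1 = -11  (check: 727·1 + 61·(-11) = 56)
  q = 1: r = 5, s = 0 − 1·1 = -1, t = 1 − 1·(-11) = 12  (check: 727·(-1) + 61·12 = 5)
  q = 11: r = 1, s = 1 − 11·(-1) = 12, t = -11 − 11·12 = -143  (check: 727·12 + 61·(-143) = 1)
The row with r = 1 (the gcd) gives the Bezout coefficients s = 12, t = -143.
Result: 727 · (12) + 61 · (-143) = 1.

gcd(727, 61) = 1; s = 12, t = -143 (check: 727·12 + 61·(-143) = 1).


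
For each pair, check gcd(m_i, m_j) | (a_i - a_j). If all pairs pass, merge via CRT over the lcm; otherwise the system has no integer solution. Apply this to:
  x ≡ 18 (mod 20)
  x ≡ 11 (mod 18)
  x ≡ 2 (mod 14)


Moduli 20, 18, 14 are not pairwise coprime, so CRT works modulo lcm(m_i) when all pairwise compatibility conditions hold.
Pairwise compatibility: gcd(m_i, m_j) must divide a_i - a_j for every pair.
Merge one congruence at a time:
  Start: x ≡ 18 (mod 20).
  Combine with x ≡ 11 (mod 18): gcd(20, 18) = 2, and 11 - 18 = -7 is NOT divisible by 2.
    ⇒ system is inconsistent (no integer solution).

No solution (the system is inconsistent).


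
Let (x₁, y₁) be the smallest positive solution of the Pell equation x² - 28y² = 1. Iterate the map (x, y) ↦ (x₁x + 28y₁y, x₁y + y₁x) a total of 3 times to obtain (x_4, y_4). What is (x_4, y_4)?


Step 1: Find the fundamental solution (x₁, y₁) of x² - 28y² = 1.
  Expand √28 as a continued fraction. a₀ = ⌊√28⌋ = 5; iterate m_{k+1} = d_k·a_k − m_k, d_{k+1} = (28 − m_{k+1}²)/d_k, a_{k+1} = ⌊(a₀ + m_{k+1})/d_{k+1}⌋ (starting m₀ = 0, d₀ = 1), with convergents p_k = a_k·p_{k-1} + p_{k-2}, q_k = a_k·q_{k-1} + q_{k-2} (p₋₁ = 1, q₋₁ = 0):
  k = 0: a₀ = 5; p₀/q₀ = 5/1; p₀² − 28·q₀² = 25 − 28 = -3.
  k = 1: m = 5, d = 3, a = ⌊(5 + 5)/3⌋ = 3; p/q = (3·5 + 1)/(3·1 + 0) = 16/3; p² − 28·q² = 256 − 252 = 4.
  k = 2: m = 4, d = 4, a = ⌊(5 + 4)/4⌋ = 2; p/q = (2·16 + 5)/(2·3 + 1) = 37/7; p² − 28·q² = 1369 − 1372 = -3.
  k = 3: m = 4, d = 3, a = ⌊(5 + 4)/3⌋ = 3; p/q = (3·37 + 16)/(3·7 + 3) = 127/24; p² − 28·q² = 16129 − 16128 = 1.
  The first convergent with p² − 28·q² = 1 gives the fundamental solution (x₁, y₁) = (127, 24).
Step 2: Apply the recurrence (x_{n+1}, y_{n+1}) = (x₁x_n + 28y₁y_n, x₁y_n + y₁x_n) repeatedly.
  From (x_1, y_1) = (127, 24): x_2 = 127·127 + 28·24·24 = 32257; y_2 = 127·24 + 24·127 = 6096.
  From (x_2, y_2) = (32257, 6096): x_3 = 127·32257 + 28·24·6096 = 8193151; y_3 = 127·6096 + 24·32257 = 1548360.
  From (x_3, y_3) = (8193151, 1548360): x_4 = 127·8193151 + 28·24·1548360 = 2081028097; y_4 = 127·1548360 + 24·8193151 = 393277344.
Step 3: Verify x_4² - 28·y_4² = 4330677940503441409 - 4330677940503441408 = 1 (should be 1). ✓

(x_1, y_1) = (127, 24); (x_4, y_4) = (2081028097, 393277344).


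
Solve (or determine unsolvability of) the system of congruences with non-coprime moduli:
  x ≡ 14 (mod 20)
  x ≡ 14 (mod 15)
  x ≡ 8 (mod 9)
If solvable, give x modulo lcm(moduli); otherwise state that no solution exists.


Moduli 20, 15, 9 are not pairwise coprime, so CRT works modulo lcm(m_i) when all pairwise compatibility conditions hold.
Pairwise compatibility: gcd(m_i, m_j) must divide a_i - a_j for every pair.
Merge one congruence at a time:
  Start: x ≡ 14 (mod 20).
  Combine with x ≡ 14 (mod 15): gcd(20, 15) = 5; 14 - 14 = 0, which IS divisible by 5, so compatible.
    Write x = 14 + 20·t and substitute into x ≡ 14 (mod 15): 20·t ≡ 14 − 14 = 0 (mod 15).
    Divide the congruence (and modulus) by g = 5: 4·t ≡ 0 (mod 3).
    Reduce coefficients mod 3: 1·t ≡ 0 (mod 3).
    So t ≡ 0 (mod 3).
    Then x = 14 + 20·0 = 14, valid modulo lcm(20, 15) = 60: x ≡ 14 (mod 60).
  Combine with x ≡ 8 (mod 9): gcd(60, 9) = 3; 8 - 14 = -6, which IS divisible by 3, so compatible.
    Write x = 14 + 60·t and substitute into x ≡ 8 (mod 9): 60·t ≡ 8 − 14 = -6 (mod 9).
    Divide the congruence (and modulus) by g = 3: 20·t ≡ -2 (mod 3).
    Reduce coefficients mod 3: 2·t ≡ 1 (mod 3).
    The inverse of 2 mod 3 is 2 (since 2·2 = 4 = 1·3 + 1), so t ≡ 2·1 = 2 ≡ 2 (mod 3).
    Then x = 14 + 60·2 = 134, valid modulo lcm(60, 9) = 180: x ≡ 134 (mod 180).
Verify: 134 mod 20 = 14, 134 mod 15 = 14, 134 mod 9 = 8.

x ≡ 134 (mod 180).


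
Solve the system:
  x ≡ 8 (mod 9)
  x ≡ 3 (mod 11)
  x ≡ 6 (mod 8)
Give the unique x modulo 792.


Moduli 9, 11, 8 are pairwise coprime; by CRT there is a unique solution modulo M = 9 · 11 · 8 = 792.
Solve pairwise, accumulating the modulus:
  Start with x ≡ 8 (mod 9).
  Combine with x ≡ 3 (mod 11): since gcd(9, 11) = 1, we get a unique residue mod 99.
    Write x = 8 + 9·t and substitute into x ≡ 3 (mod 11): 9·t ≡ 3 − 8 = -5 (mod 11).
    Reduce coefficients mod 11: 9·t ≡ 6 (mod 11).
    The inverse of 9 mod 11 is 5 (since 9·5 = 45 = 4·11 + 1), so t ≡ 5·6 = 30 ≡ 8 (mod 11).
    Then x = 8 + 9·8 = 80, valid modulo lcm(9, 11) = 99: x ≡ 80 (mod 99).
  Combine with x ≡ 6 (mod 8): since gcd(99, 8) = 1, we get a unique residue mod 792.
    Write x = 80 + 99·t and substitute into x ≡ 6 (mod 8): 99·t ≡ 6 − 80 = -74 (mod 8).
    Reduce coefficients mod 8: 3·t ≡ 6 (mod 8).
    The inverse of 3 mod 8 is 3 (since 3·3 = 9 = 1·8 + 1), so t ≡ 3·6 = 18 ≡ 2 (mod 8).
    Then x = 80 + 99·2 = 278, valid modulo lcm(99, 8) = 792: x ≡ 278 (mod 792).
Verify: 278 mod 9 = 8 ✓, 278 mod 11 = 3 ✓, 278 mod 8 = 6 ✓.

x ≡ 278 (mod 792).


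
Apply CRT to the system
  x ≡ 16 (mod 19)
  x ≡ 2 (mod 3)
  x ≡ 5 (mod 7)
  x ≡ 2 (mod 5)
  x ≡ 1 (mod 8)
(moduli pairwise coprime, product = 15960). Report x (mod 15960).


Product of moduli M = 19 · 3 · 7 · 5 · 8 = 15960.
Merge one congruence at a time:
  Start: x ≡ 16 (mod 19).
  Combine with x ≡ 2 (mod 3); new modulus lcm = 57.
    Write x = 16 + 19·t and substitute into x ≡ 2 (mod 3): 19·t ≡ 2 − 16 = -14 (mod 3).
    Reduce coefficients mod 3: 1·t ≡ 1 (mod 3).
    So t ≡ 1 (mod 3).
    Then x = 16 + 19·1 = 35, valid modulo lcm(19, 3) = 57: x ≡ 35 (mod 57).
  Combine with x ≡ 5 (mod 7); new modulus lcm = 399.
    Write x = 35 + 57·t and substitute into x ≡ 5 (mod 7): 57·t ≡ 5 − 35 = -30 (mod 7).
    Reduce coefficients mod 7: 1·t ≡ 5 (mod 7).
    So t ≡ 5 (mod 7).
    Then x = 35 + 57·5 = 320, valid modulo lcm(57, 7) = 399: x ≡ 320 (mod 399).
  Combine with x ≡ 2 (mod 5); new modulus lcm = 1995.
    Write x = 320 + 399·t and substitute into x ≡ 2 (mod 5): 399·t ≡ 2 − 320 = -318 (mod 5).
    Reduce coefficients mod 5: 4·t ≡ 2 (mod 5).
    The inverse of 4 mod 5 is 4 (since 4·4 = 16 = 3·5 + 1), so t ≡ 4·2 = 8 ≡ 3 (mod 5).
    Then x = 320 + 399·3 = 1517, valid modulo lcm(399, 5) = 1995: x ≡ 1517 (mod 1995).
  Combine with x ≡ 1 (mod 8); new modulus lcm = 15960.
    Write x = 1517 + 1995·t and substitute into x ≡ 1 (mod 8): 1995·t ≡ 1 − 1517 = -1516 (mod 8).
    Reduce coefficients mod 8: 3·t ≡ 4 (mod 8).
    The inverse of 3 mod 8 is 3 (since 3·3 = 9 = 1·8 + 1), so t ≡ 3·4 = 12 ≡ 4 (mod 8).
    Then x = 1517 + 1995·4 = 9497, valid modulo lcm(1995, 8) = 15960: x ≡ 9497 (mod 15960).
Verify against each original: 9497 mod 19 = 16, 9497 mod 3 = 2, 9497 mod 7 = 5, 9497 mod 5 = 2, 9497 mod 8 = 1.

x ≡ 9497 (mod 15960).
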